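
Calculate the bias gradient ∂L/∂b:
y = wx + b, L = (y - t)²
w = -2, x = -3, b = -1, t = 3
∂L/∂b = 4

y = wx + b = (-2)(-3) + -1 = 5
∂L/∂y = 2(y - t) = 2(5 - 3) = 4
∂y/∂b = 1
∂L/∂b = ∂L/∂y · ∂y/∂b = 4 × 1 = 4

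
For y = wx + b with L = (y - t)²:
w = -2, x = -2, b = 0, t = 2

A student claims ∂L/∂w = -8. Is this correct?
Correct

y = (-2)(-2) + 0 = 4
∂L/∂y = 2(y - t) = 2(4 - 2) = 4
∂y/∂w = x = -2
∂L/∂w = 4 × -2 = -8

Claimed value: -8
Correct: The correct gradient is -8.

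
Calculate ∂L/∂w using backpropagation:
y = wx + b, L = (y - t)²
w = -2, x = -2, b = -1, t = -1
∂L/∂w = -16

y = wx + b = (-2)(-2) + -1 = 3
∂L/∂y = 2(y - t) = 2(3 - -1) = 8
∂y/∂w = x = -2
∂L/∂w = ∂L/∂y · ∂y/∂w = 8 × -2 = -16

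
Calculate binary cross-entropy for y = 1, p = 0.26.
L = 1.347

L = -1·log(0.26) - 0·log(0.74) = -log(0.26) = 1.347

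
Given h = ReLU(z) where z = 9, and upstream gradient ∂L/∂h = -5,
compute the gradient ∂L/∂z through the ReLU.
∂L/∂z = -5

h = ReLU(9) = 9
Since z > 0: ∂h/∂z = 1
∂L/∂z = ∂L/∂h · ∂h/∂z = -5 × 1 = -5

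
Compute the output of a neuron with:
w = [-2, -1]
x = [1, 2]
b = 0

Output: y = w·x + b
y = -4

y = (-2)(1) + (-1)(2) + 0 = -4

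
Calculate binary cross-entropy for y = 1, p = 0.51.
L = 0.6733

L = -1·log(0.51) - 0·log(0.49) = -log(0.51) = 0.6733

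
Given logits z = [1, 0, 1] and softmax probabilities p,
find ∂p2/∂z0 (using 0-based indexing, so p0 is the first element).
∂p2/∂z0 = -0.1784

p = softmax(z) = [0.4223, 0.1554, 0.4223]
p2 = 0.4223, p0 = 0.4223

∂p2/∂z0 = -p2 × p0 = -0.4223 × 0.4223 = -0.1784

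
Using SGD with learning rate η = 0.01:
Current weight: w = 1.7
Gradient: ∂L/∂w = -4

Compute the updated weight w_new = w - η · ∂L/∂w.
w_new = 1.74

w_new = w - η·∂L/∂w = 1.7 - 0.01×(-4) = 1.7 - (-0.04) = 1.74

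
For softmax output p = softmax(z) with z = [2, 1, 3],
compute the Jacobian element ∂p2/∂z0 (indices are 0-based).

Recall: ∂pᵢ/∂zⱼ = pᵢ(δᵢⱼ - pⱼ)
∂p2/∂z0 = -0.1628

p = softmax(z) = [0.2447, 0.09003, 0.6652]
p2 = 0.6652, p0 = 0.2447

∂p2/∂z0 = -p2 × p0 = -0.6652 × 0.2447 = -0.1628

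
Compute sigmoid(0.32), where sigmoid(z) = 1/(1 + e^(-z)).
0.5793

sigmoid(0.32) = 1/(1 + e^(-0.32)) = 1/(1 + 0.7261) = 0.5793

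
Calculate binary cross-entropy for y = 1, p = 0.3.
L = 1.204

L = -1·log(0.3) - 0·log(0.7) = -log(0.3) = 1.204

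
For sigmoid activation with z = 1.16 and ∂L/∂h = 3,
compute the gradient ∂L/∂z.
∂L/∂z = 0.5451

σ(1.16) = 0.7613
σ'(1.16) = σ(1.16)(1 - σ(1.16)) = 0.7613 × 0.2387 = 0.1817
∂L/∂z = ∂L/∂h · σ'(z) = 3 × 0.1817 = 0.5451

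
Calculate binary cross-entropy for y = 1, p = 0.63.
L = 0.462

L = -1·log(0.63) - 0·log(0.37) = -log(0.63) = 0.462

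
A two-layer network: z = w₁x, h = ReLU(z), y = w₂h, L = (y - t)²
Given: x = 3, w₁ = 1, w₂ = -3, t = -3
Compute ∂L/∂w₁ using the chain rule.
∂L/∂w₁ = 108

Forward pass:
z = w₁x = 1×3 = 3
h = ReLU(3) = 3
y = w₂h = -3×3 = -9

Backward pass:
∂L/∂y = 2(y - t) = 2(-9 - -3) = -12
∂y/∂h = w₂ = -3
∂h/∂z = 1 (ReLU derivative)
∂z/∂w₁ = x = 3

∂L/∂w₁ = -12 × -3 × 1 × 3 = 108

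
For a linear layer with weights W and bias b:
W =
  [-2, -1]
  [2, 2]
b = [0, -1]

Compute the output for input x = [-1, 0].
y = [2, -3]

Wx = [-2×-1 + -1×0, 2×-1 + 2×0]
   = [2, -2]
y = Wx + b = [2 + 0, -2 + -1] = [2, -3]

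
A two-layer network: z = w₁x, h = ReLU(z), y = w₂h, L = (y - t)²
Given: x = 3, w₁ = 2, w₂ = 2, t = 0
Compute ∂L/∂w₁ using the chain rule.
∂L/∂w₁ = 144

Forward pass:
z = w₁x = 2×3 = 6
h = ReLU(6) = 6
y = w₂h = 2×6 = 12

Backward pass:
∂L/∂y = 2(y - t) = 2(12 - 0) = 24
∂y/∂h = w₂ = 2
∂h/∂z = 1 (ReLU derivative)
∂z/∂w₁ = x = 3

∂L/∂w₁ = 24 × 2 × 1 × 3 = 144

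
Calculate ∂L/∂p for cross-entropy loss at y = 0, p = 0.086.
∂L/∂p = 1.094

∂L/∂p = -y/p + (1-y)/(1-p) = 0 + 1/0.914 = 1.094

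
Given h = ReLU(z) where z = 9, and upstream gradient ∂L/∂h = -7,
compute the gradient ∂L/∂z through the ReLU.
∂L/∂z = -7

h = ReLU(9) = 9
Since z > 0: ∂h/∂z = 1
∂L/∂z = ∂L/∂h · ∂h/∂z = -7 × 1 = -7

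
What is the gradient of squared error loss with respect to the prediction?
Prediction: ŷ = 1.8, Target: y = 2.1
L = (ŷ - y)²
∂L/∂ŷ = -0.6

∂L/∂ŷ = 2(ŷ - y) = 2(1.8 - 2.1) = 2(-0.3) = -0.6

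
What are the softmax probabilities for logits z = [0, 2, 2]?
p = [0.0634, 0.4683, 0.4683]

exp(z) = [1, 7.389, 7.389]
Sum = 15.78
p = [0.0634, 0.4683, 0.4683]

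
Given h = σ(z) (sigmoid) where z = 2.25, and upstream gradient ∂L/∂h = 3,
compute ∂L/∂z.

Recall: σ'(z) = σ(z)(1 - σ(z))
∂L/∂z = 0.2588

σ(2.25) = 0.9047
σ'(2.25) = σ(2.25)(1 - σ(2.25)) = 0.9047 × 0.09535 = 0.08626
∂L/∂z = ∂L/∂h · σ'(z) = 3 × 0.08626 = 0.2588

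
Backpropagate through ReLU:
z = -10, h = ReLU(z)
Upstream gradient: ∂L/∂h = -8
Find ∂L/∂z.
∂L/∂z = 0

h = ReLU(-10) = 0
Since z < 0: ∂h/∂z = 0
∂L/∂z = ∂L/∂h · ∂h/∂z = -8 × 0 = 0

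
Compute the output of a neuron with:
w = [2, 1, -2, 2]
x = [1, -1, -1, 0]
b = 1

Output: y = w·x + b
y = 4

y = (2)(1) + (1)(-1) + (-2)(-1) + (2)(0) + 1 = 4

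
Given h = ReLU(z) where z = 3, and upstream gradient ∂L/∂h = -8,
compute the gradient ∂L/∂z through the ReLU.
∂L/∂z = -8

h = ReLU(3) = 3
Since z > 0: ∂h/∂z = 1
∂L/∂z = ∂L/∂h · ∂h/∂z = -8 × 1 = -8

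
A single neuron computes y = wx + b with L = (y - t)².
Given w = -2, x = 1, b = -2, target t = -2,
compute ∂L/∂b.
∂L/∂b = -4

y = wx + b = (-2)(1) + -2 = -4
∂L/∂y = 2(y - t) = 2(-4 - -2) = -4
∂y/∂b = 1
∂L/∂b = ∂L/∂y · ∂y/∂b = -4 × 1 = -4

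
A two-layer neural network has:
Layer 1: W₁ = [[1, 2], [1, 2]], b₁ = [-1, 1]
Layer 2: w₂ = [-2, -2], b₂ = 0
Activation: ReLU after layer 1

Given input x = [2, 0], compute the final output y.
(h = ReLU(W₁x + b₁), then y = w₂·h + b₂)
y = -8

Layer 1 pre-activation: z₁ = [1, 3]
After ReLU: h = [1, 3]
Layer 2 output: y = -2×1 + -2×3 + 0 = -8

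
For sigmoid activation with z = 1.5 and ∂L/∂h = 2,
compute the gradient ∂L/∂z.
∂L/∂z = 0.2983

σ(1.5) = 0.8176
σ'(1.5) = σ(1.5)(1 - σ(1.5)) = 0.8176 × 0.1824 = 0.1491
∂L/∂z = ∂L/∂h · σ'(z) = 2 × 0.1491 = 0.2983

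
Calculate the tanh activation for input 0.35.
0.3364

tanh(0.35) = (e^(0.35) - e^(-0.35))/(e^(0.35) + e^(-0.35)) = 0.3364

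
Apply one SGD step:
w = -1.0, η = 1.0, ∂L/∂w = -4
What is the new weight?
w_new = 3

w_new = w - η·∂L/∂w = -1.0 - 1.0×(-4) = -1.0 - (-4) = 3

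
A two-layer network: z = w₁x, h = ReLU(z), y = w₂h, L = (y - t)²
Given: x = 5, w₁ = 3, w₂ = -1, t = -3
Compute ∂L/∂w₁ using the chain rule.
∂L/∂w₁ = 120

Forward pass:
z = w₁x = 3×5 = 15
h = ReLU(15) = 15
y = w₂h = -1×15 = -15

Backward pass:
∂L/∂y = 2(y - t) = 2(-15 - -3) = -24
∂y/∂h = w₂ = -1
∂h/∂z = 1 (ReLU derivative)
∂z/∂w₁ = x = 5

∂L/∂w₁ = -24 × -1 × 1 × 5 = 120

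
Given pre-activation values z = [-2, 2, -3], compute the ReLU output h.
h = [0, 2, 0]

ReLU applied element-wise: max(0,-2)=0, max(0,2)=2, max(0,-3)=0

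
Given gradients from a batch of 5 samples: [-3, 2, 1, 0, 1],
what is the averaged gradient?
Average gradient = 0.2

Average = (1/5)(-3 + 2 + 1 + 0 + 1) = 1/5 = 0.2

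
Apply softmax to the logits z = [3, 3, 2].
p = [0.4223, 0.4223, 0.1554]

exp(z) = [20.09, 20.09, 7.389]
Sum = 47.56
p = [0.4223, 0.4223, 0.1554]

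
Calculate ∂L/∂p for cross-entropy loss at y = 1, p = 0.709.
∂L/∂p = -1.41

∂L/∂p = -y/p + (1-y)/(1-p) = -1/0.709 + 0 = -1.41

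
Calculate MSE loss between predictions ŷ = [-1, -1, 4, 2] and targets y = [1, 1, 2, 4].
MSE = 4

MSE = (1/4)((-1-1)² + (-1-1)² + (4-2)² + (2-4)²) = (1/4)(4 + 4 + 4 + 4) = 4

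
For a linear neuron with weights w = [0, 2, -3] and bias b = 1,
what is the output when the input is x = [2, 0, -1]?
y = 4

y = (0)(2) + (2)(0) + (-3)(-1) + 1 = 4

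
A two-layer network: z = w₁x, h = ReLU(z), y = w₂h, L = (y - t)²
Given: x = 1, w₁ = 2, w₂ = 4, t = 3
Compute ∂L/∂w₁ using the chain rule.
∂L/∂w₁ = 40

Forward pass:
z = w₁x = 2×1 = 2
h = ReLU(2) = 2
y = w₂h = 4×2 = 8

Backward pass:
∂L/∂y = 2(y - t) = 2(8 - 3) = 10
∂y/∂h = w₂ = 4
∂h/∂z = 1 (ReLU derivative)
∂z/∂w₁ = x = 1

∂L/∂w₁ = 10 × 4 × 1 × 1 = 40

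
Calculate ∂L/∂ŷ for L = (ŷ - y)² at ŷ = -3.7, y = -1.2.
∂L/∂ŷ = -5.0

∂L/∂ŷ = 2(ŷ - y) = 2(-3.7 - -1.2) = 2(-2.5) = -5.0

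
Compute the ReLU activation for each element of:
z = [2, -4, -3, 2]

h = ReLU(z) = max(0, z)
h = [2, 0, 0, 2]

ReLU applied element-wise: max(0,2)=2, max(0,-4)=0, max(0,-3)=0, max(0,2)=2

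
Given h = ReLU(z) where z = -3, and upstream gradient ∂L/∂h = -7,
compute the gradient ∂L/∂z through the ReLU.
∂L/∂z = 0

h = ReLU(-3) = 0
Since z < 0: ∂h/∂z = 0
∂L/∂z = ∂L/∂h · ∂h/∂z = -7 × 0 = 0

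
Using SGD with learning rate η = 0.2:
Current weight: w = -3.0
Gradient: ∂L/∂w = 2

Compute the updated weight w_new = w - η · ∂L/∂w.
w_new = -3.4

w_new = w - η·∂L/∂w = -3.0 - 0.2×(2) = -3.0 - (0.4) = -3.4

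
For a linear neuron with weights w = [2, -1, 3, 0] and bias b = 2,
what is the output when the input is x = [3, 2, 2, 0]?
y = 12

y = (2)(3) + (-1)(2) + (3)(2) + (0)(0) + 2 = 12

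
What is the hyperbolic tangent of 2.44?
0.9849

tanh(2.44) = (e^(2.44) - e^(-2.44))/(e^(2.44) + e^(-2.44)) = 0.9849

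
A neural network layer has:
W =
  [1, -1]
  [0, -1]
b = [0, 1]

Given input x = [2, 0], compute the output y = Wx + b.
y = [2, 1]

Wx = [1×2 + -1×0, 0×2 + -1×0]
   = [2, 0]
y = Wx + b = [2 + 0, 0 + 1] = [2, 1]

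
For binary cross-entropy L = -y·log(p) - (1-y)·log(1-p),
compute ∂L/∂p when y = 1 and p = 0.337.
∂L/∂p = -2.967

∂L/∂p = -y/p + (1-y)/(1-p) = -1/0.337 + 0 = -2.967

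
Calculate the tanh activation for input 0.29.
0.2821

tanh(0.29) = (e^(0.29) - e^(-0.29))/(e^(0.29) + e^(-0.29)) = 0.2821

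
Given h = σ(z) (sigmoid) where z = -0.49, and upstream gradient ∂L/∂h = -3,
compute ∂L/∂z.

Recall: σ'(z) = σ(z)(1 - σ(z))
∂L/∂z = -0.7067

σ(-0.49) = 0.3799
σ'(-0.49) = σ(-0.49)(1 - σ(-0.49)) = 0.3799 × 0.6201 = 0.2356
∂L/∂z = ∂L/∂h · σ'(z) = -3 × 0.2356 = -0.7067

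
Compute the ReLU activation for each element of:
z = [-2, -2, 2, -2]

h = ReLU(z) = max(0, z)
h = [0, 0, 2, 0]

ReLU applied element-wise: max(0,-2)=0, max(0,-2)=0, max(0,2)=2, max(0,-2)=0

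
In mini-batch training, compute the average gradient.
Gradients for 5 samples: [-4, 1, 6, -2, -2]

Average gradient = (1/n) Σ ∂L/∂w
Average gradient = -0.2

Average = (1/5)(-4 + 1 + 6 + -2 + -2) = -1/5 = -0.2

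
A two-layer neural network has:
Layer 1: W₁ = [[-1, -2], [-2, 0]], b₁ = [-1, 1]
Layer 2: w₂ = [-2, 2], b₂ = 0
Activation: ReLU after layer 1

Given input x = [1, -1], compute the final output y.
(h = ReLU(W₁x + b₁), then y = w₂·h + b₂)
y = 0

Layer 1 pre-activation: z₁ = [0, -1]
After ReLU: h = [0, 0]
Layer 2 output: y = -2×0 + 2×0 + 0 = 0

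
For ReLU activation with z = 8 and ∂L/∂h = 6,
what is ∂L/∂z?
∂L/∂z = 6

h = ReLU(8) = 8
Since z > 0: ∂h/∂z = 1
∂L/∂z = ∂L/∂h · ∂h/∂z = 6 × 1 = 6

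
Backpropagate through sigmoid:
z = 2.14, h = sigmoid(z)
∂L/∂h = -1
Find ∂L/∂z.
∂L/∂z = -0.09419

σ(2.14) = 0.8947
σ'(2.14) = σ(2.14)(1 - σ(2.14)) = 0.8947 × 0.1053 = 0.09419
∂L/∂z = ∂L/∂h · σ'(z) = -1 × 0.09419 = -0.09419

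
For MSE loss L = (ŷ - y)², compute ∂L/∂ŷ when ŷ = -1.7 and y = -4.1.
∂L/∂ŷ = 4.8

∂L/∂ŷ = 2(ŷ - y) = 2(-1.7 - -4.1) = 2(2.4) = 4.8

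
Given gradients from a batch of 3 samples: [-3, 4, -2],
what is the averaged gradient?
Average gradient = -0.3333

Average = (1/3)(-3 + 4 + -2) = -1/3 = -0.3333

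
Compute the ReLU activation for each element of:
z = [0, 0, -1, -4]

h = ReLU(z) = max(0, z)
h = [0, 0, 0, 0]

ReLU applied element-wise: max(0,0)=0, max(0,0)=0, max(0,-1)=0, max(0,-4)=0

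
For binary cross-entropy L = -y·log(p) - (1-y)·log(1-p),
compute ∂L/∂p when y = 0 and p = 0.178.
∂L/∂p = 1.217

∂L/∂p = -y/p + (1-y)/(1-p) = 0 + 1/0.822 = 1.217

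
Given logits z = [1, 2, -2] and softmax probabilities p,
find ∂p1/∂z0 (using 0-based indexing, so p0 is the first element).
∂p1/∂z0 = -0.1915

p = softmax(z) = [0.2654, 0.7214, 0.01321]
p1 = 0.7214, p0 = 0.2654

∂p1/∂z0 = -p1 × p0 = -0.7214 × 0.2654 = -0.1915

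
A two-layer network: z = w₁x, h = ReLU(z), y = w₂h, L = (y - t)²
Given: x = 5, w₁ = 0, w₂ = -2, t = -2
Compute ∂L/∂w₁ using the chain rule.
∂L/∂w₁ = 0

Forward pass:
z = w₁x = 0×5 = 0
h = ReLU(0) = 0
y = w₂h = -2×0 = 0

Backward pass:
∂L/∂y = 2(y - t) = 2(0 - -2) = 4
∂y/∂h = w₂ = -2
∂h/∂z = 0 (ReLU derivative)
∂z/∂w₁ = x = 5

∂L/∂w₁ = 4 × -2 × 0 × 5 = 0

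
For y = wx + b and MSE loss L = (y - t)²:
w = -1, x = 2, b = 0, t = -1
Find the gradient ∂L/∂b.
∂L/∂b = -2

y = wx + b = (-1)(2) + 0 = -2
∂L/∂y = 2(y - t) = 2(-2 - -1) = -2
∂y/∂b = 1
∂L/∂b = ∂L/∂y · ∂y/∂b = -2 × 1 = -2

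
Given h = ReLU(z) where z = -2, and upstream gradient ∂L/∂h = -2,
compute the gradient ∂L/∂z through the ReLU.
∂L/∂z = 0

h = ReLU(-2) = 0
Since z < 0: ∂h/∂z = 0
∂L/∂z = ∂L/∂h · ∂h/∂z = -2 × 0 = 0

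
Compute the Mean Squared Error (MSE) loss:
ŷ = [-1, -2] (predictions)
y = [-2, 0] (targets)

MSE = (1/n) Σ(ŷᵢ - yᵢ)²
MSE = 2.5

MSE = (1/2)((-1--2)² + (-2-0)²) = (1/2)(1 + 4) = 2.5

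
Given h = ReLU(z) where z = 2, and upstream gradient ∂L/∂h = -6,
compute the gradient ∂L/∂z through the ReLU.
∂L/∂z = -6

h = ReLU(2) = 2
Since z > 0: ∂h/∂z = 1
∂L/∂z = ∂L/∂h · ∂h/∂z = -6 × 1 = -6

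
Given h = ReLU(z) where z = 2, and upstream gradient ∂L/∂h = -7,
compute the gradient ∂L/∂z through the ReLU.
∂L/∂z = -7

h = ReLU(2) = 2
Since z > 0: ∂h/∂z = 1
∂L/∂z = ∂L/∂h · ∂h/∂z = -7 × 1 = -7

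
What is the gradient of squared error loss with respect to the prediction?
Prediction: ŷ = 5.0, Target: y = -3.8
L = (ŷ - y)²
∂L/∂ŷ = 17.6

∂L/∂ŷ = 2(ŷ - y) = 2(5.0 - -3.8) = 2(8.8) = 17.6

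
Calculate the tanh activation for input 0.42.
0.3969

tanh(0.42) = (e^(0.42) - e^(-0.42))/(e^(0.42) + e^(-0.42)) = 0.3969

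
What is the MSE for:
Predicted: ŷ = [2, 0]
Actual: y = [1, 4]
MSE = 8.5

MSE = (1/2)((2-1)² + (0-4)²) = (1/2)(1 + 16) = 8.5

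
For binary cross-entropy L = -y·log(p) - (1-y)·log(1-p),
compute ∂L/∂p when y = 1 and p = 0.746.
∂L/∂p = -1.34

∂L/∂p = -y/p + (1-y)/(1-p) = -1/0.746 + 0 = -1.34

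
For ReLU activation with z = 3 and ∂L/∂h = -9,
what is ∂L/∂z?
∂L/∂z = -9

h = ReLU(3) = 3
Since z > 0: ∂h/∂z = 1
∂L/∂z = ∂L/∂h · ∂h/∂z = -9 × 1 = -9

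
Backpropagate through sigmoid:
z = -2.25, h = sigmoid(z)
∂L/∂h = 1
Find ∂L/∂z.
∂L/∂z = 0.08626

σ(-2.25) = 0.09535
σ'(-2.25) = σ(-2.25)(1 - σ(-2.25)) = 0.09535 × 0.9047 = 0.08626
∂L/∂z = ∂L/∂h · σ'(z) = 1 × 0.08626 = 0.08626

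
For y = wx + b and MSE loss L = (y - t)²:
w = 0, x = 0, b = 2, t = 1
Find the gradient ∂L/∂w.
∂L/∂w = 0

y = wx + b = (0)(0) + 2 = 2
∂L/∂y = 2(y - t) = 2(2 - 1) = 2
∂y/∂w = x = 0
∂L/∂w = ∂L/∂y · ∂y/∂w = 2 × 0 = 0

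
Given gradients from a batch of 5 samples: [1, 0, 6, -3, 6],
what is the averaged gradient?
Average gradient = 2

Average = (1/5)(1 + 0 + 6 + -3 + 6) = 10/5 = 2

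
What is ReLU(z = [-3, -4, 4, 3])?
h = [0, 0, 4, 3]

ReLU applied element-wise: max(0,-3)=0, max(0,-4)=0, max(0,4)=4, max(0,3)=3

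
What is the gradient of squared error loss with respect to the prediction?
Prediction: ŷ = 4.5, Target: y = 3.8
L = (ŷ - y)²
∂L/∂ŷ = 1.4

∂L/∂ŷ = 2(ŷ - y) = 2(4.5 - 3.8) = 2(0.7) = 1.4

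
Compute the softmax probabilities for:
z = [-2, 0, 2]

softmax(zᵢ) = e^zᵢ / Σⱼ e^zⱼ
p = [0.0159, 0.1173, 0.8668]

exp(z) = [0.1353, 1, 7.389]
Sum = 8.524
p = [0.0159, 0.1173, 0.8668]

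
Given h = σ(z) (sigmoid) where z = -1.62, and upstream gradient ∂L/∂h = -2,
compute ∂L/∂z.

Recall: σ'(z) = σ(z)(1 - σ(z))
∂L/∂z = -0.2758

σ(-1.62) = 0.1652
σ'(-1.62) = σ(-1.62)(1 - σ(-1.62)) = 0.1652 × 0.8348 = 0.1379
∂L/∂z = ∂L/∂h · σ'(z) = -2 × 0.1379 = -0.2758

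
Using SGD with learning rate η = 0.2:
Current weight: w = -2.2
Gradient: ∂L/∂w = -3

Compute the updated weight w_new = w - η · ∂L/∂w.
w_new = -1.6

w_new = w - η·∂L/∂w = -2.2 - 0.2×(-3) = -2.2 - (-0.6) = -1.6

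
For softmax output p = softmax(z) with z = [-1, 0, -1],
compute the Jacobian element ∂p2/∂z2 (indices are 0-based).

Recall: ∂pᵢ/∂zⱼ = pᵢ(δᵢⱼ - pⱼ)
∂p2/∂z2 = 0.167

p = softmax(z) = [0.2119, 0.5761, 0.2119]
p2 = 0.2119

∂p2/∂z2 = p2(1 - p2) = 0.2119 × (1 - 0.2119) = 0.167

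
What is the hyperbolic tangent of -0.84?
-0.6858

tanh(-0.84) = (e^(-0.84) - e^(0.84))/(e^(-0.84) + e^(0.84)) = -0.6858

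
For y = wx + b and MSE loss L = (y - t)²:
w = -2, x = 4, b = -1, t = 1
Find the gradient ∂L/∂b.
∂L/∂b = -20

y = wx + b = (-2)(4) + -1 = -9
∂L/∂y = 2(y - t) = 2(-9 - 1) = -20
∂y/∂b = 1
∂L/∂b = ∂L/∂y · ∂y/∂b = -20 × 1 = -20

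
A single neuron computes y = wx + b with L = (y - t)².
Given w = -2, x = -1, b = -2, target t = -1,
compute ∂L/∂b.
∂L/∂b = 2

y = wx + b = (-2)(-1) + -2 = 0
∂L/∂y = 2(y - t) = 2(0 - -1) = 2
∂y/∂b = 1
∂L/∂b = ∂L/∂y · ∂y/∂b = 2 × 1 = 2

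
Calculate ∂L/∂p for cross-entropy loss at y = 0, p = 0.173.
∂L/∂p = 1.209

∂L/∂p = -y/p + (1-y)/(1-p) = 0 + 1/0.827 = 1.209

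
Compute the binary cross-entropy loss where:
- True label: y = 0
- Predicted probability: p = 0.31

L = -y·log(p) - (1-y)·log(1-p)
L = 0.3711

L = -0·log(0.31) - 1·log(0.69) = -log(0.69) = 0.3711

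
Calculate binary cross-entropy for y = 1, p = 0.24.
L = 1.427

L = -1·log(0.24) - 0·log(0.76) = -log(0.24) = 1.427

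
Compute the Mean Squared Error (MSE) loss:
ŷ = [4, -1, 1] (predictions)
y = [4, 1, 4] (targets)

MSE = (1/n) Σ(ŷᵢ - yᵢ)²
MSE = 4.333

MSE = (1/3)((4-4)² + (-1-1)² + (1-4)²) = (1/3)(0 + 4 + 9) = 4.333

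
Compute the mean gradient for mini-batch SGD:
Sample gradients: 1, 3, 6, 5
Average gradient = 3.75

Average = (1/4)(1 + 3 + 6 + 5) = 15/4 = 3.75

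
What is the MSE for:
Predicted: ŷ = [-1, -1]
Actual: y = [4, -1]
MSE = 12.5

MSE = (1/2)((-1-4)² + (-1--1)²) = (1/2)(25 + 0) = 12.5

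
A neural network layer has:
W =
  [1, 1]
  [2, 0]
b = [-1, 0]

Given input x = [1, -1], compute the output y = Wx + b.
y = [-1, 2]

Wx = [1×1 + 1×-1, 2×1 + 0×-1]
   = [0, 2]
y = Wx + b = [0 + -1, 2 + 0] = [-1, 2]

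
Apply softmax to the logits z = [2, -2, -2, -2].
p = [0.9479, 0.0174, 0.0174, 0.0174]

exp(z) = [7.389, 0.1353, 0.1353, 0.1353]
Sum = 7.795
p = [0.9479, 0.0174, 0.0174, 0.0174]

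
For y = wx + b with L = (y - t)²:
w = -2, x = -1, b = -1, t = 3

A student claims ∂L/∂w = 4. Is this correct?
Correct

y = (-2)(-1) + -1 = 1
∂L/∂y = 2(y - t) = 2(1 - 3) = -4
∂y/∂w = x = -1
∂L/∂w = -4 × -1 = 4

Claimed value: 4
Correct: The correct gradient is 4.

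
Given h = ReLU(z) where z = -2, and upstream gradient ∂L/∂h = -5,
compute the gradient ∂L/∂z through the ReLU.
∂L/∂z = 0

h = ReLU(-2) = 0
Since z < 0: ∂h/∂z = 0
∂L/∂z = ∂L/∂h · ∂h/∂z = -5 × 0 = 0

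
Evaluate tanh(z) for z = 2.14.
0.9727

tanh(2.14) = (e^(2.14) - e^(-2.14))/(e^(2.14) + e^(-2.14)) = 0.9727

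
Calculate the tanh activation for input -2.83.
-0.9931

tanh(-2.83) = (e^(-2.83) - e^(2.83))/(e^(-2.83) + e^(2.83)) = -0.9931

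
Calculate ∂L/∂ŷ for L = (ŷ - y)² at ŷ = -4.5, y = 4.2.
∂L/∂ŷ = -17.4

∂L/∂ŷ = 2(ŷ - y) = 2(-4.5 - 4.2) = 2(-8.7) = -17.4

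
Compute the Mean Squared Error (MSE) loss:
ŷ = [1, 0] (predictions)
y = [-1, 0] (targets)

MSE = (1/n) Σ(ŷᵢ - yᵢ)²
MSE = 2

MSE = (1/2)((1--1)² + (0-0)²) = (1/2)(4 + 0) = 2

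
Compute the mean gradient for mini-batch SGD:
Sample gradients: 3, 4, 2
Average gradient = 3

Average = (1/3)(3 + 4 + 2) = 9/3 = 3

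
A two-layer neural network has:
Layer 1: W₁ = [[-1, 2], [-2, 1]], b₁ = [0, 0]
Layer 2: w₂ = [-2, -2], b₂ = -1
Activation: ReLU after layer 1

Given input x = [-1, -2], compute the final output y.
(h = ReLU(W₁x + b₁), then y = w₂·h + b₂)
y = -1

Layer 1 pre-activation: z₁ = [-3, 0]
After ReLU: h = [0, 0]
Layer 2 output: y = -2×0 + -2×0 + -1 = -1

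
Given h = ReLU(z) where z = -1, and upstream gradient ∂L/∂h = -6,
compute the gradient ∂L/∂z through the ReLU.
∂L/∂z = 0

h = ReLU(-1) = 0
Since z < 0: ∂h/∂z = 0
∂L/∂z = ∂L/∂h · ∂h/∂z = -6 × 0 = 0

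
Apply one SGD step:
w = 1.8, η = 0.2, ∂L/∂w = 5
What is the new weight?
w_new = 0.8

w_new = w - η·∂L/∂w = 1.8 - 0.2×(5) = 1.8 - (1) = 0.8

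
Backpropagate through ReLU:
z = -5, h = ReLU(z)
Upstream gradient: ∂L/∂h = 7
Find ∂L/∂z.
∂L/∂z = 0

h = ReLU(-5) = 0
Since z < 0: ∂h/∂z = 0
∂L/∂z = ∂L/∂h · ∂h/∂z = 7 × 0 = 0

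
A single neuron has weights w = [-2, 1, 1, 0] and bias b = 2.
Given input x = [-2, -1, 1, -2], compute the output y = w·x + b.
y = 6

y = (-2)(-2) + (1)(-1) + (1)(1) + (0)(-2) + 2 = 6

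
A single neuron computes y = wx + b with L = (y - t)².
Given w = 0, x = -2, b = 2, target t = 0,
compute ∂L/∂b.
∂L/∂b = 4

y = wx + b = (0)(-2) + 2 = 2
∂L/∂y = 2(y - t) = 2(2 - 0) = 4
∂y/∂b = 1
∂L/∂b = ∂L/∂y · ∂y/∂b = 4 × 1 = 4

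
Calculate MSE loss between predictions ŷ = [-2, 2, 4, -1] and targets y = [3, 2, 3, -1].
MSE = 6.5

MSE = (1/4)((-2-3)² + (2-2)² + (4-3)² + (-1--1)²) = (1/4)(25 + 0 + 1 + 0) = 6.5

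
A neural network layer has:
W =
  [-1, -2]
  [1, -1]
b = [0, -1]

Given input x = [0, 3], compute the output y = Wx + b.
y = [-6, -4]

Wx = [-1×0 + -2×3, 1×0 + -1×3]
   = [-6, -3]
y = Wx + b = [-6 + 0, -3 + -1] = [-6, -4]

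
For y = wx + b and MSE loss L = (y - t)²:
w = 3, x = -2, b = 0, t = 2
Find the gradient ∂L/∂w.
∂L/∂w = 32

y = wx + b = (3)(-2) + 0 = -6
∂L/∂y = 2(y - t) = 2(-6 - 2) = -16
∂y/∂w = x = -2
∂L/∂w = ∂L/∂y · ∂y/∂w = -16 × -2 = 32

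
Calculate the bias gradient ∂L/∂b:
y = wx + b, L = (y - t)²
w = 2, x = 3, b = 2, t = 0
∂L/∂b = 16

y = wx + b = (2)(3) + 2 = 8
∂L/∂y = 2(y - t) = 2(8 - 0) = 16
∂y/∂b = 1
∂L/∂b = ∂L/∂y · ∂y/∂b = 16 × 1 = 16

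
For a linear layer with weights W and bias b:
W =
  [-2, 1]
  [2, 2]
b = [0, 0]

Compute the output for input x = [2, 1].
y = [-3, 6]

Wx = [-2×2 + 1×1, 2×2 + 2×1]
   = [-3, 6]
y = Wx + b = [-3 + 0, 6 + 0] = [-3, 6]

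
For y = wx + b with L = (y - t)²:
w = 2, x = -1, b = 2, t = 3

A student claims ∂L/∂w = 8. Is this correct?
Incorrect

y = (2)(-1) + 2 = 0
∂L/∂y = 2(y - t) = 2(0 - 3) = -6
∂y/∂w = x = -1
∂L/∂w = -6 × -1 = 6

Claimed value: 8
Incorrect: The correct gradient is 6.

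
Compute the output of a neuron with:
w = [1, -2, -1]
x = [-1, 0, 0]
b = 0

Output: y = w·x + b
y = -1

y = (1)(-1) + (-2)(0) + (-1)(0) + 0 = -1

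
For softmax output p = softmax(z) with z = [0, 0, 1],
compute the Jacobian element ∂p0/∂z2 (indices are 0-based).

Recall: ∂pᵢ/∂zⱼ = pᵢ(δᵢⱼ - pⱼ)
∂p0/∂z2 = -0.1221

p = softmax(z) = [0.2119, 0.2119, 0.5761]
p0 = 0.2119, p2 = 0.5761

∂p0/∂z2 = -p0 × p2 = -0.2119 × 0.5761 = -0.1221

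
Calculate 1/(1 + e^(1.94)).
0.1256

sigmoid(-1.94) = 1/(1 + e^(1.94)) = 1/(1 + 6.959) = 0.1256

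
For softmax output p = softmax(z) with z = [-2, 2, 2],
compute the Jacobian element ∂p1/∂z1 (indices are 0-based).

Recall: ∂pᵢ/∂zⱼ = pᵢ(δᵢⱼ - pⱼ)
∂p1/∂z1 = 0.25

p = softmax(z) = [0.009075, 0.4955, 0.4955]
p1 = 0.4955

∂p1/∂z1 = p1(1 - p1) = 0.4955 × (1 - 0.4955) = 0.25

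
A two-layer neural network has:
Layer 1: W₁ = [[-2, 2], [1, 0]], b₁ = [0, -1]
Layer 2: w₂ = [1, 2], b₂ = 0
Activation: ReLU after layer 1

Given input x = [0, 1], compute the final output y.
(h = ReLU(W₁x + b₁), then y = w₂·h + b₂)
y = 2

Layer 1 pre-activation: z₁ = [2, -1]
After ReLU: h = [2, 0]
Layer 2 output: y = 1×2 + 2×0 + 0 = 2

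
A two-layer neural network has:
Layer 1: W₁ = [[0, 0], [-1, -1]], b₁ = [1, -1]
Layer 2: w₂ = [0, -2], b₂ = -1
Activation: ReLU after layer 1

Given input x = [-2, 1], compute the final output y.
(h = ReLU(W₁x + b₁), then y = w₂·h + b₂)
y = -1

Layer 1 pre-activation: z₁ = [1, 0]
After ReLU: h = [1, 0]
Layer 2 output: y = 0×1 + -2×0 + -1 = -1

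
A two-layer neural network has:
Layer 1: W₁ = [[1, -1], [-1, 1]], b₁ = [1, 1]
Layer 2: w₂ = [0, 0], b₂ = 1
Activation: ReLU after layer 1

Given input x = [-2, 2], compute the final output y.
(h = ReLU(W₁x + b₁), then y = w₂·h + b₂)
y = 1

Layer 1 pre-activation: z₁ = [-3, 5]
After ReLU: h = [0, 5]
Layer 2 output: y = 0×0 + 0×5 + 1 = 1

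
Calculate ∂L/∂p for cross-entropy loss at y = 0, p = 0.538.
∂L/∂p = 2.165

∂L/∂p = -y/p + (1-y)/(1-p) = 0 + 1/0.462 = 2.165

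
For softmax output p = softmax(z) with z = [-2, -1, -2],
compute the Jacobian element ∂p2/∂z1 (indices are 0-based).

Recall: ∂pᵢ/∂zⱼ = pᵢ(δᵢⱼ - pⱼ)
∂p2/∂z1 = -0.1221

p = softmax(z) = [0.2119, 0.5761, 0.2119]
p2 = 0.2119, p1 = 0.5761

∂p2/∂z1 = -p2 × p1 = -0.2119 × 0.5761 = -0.1221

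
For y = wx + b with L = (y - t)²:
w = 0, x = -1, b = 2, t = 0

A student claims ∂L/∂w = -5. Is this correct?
Incorrect

y = (0)(-1) + 2 = 2
∂L/∂y = 2(y - t) = 2(2 - 0) = 4
∂y/∂w = x = -1
∂L/∂w = 4 × -1 = -4

Claimed value: -5
Incorrect: The correct gradient is -4.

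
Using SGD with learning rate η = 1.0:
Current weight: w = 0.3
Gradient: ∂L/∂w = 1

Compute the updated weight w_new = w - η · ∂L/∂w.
w_new = -0.7

w_new = w - η·∂L/∂w = 0.3 - 1.0×(1) = 0.3 - (1) = -0.7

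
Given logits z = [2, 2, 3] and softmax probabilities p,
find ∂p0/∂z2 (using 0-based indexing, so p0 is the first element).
∂p0/∂z2 = -0.1221

p = softmax(z) = [0.2119, 0.2119, 0.5761]
p0 = 0.2119, p2 = 0.5761

∂p0/∂z2 = -p0 × p2 = -0.2119 × 0.5761 = -0.1221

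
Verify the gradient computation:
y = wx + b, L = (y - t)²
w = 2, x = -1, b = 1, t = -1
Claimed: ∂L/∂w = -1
Incorrect

y = (2)(-1) + 1 = -1
∂L/∂y = 2(y - t) = 2(-1 - -1) = 0
∂y/∂w = x = -1
∂L/∂w = 0 × -1 = 0

Claimed value: -1
Incorrect: The correct gradient is 0.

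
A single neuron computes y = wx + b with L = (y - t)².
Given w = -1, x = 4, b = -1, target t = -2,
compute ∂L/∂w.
∂L/∂w = -24

y = wx + b = (-1)(4) + -1 = -5
∂L/∂y = 2(y - t) = 2(-5 - -2) = -6
∂y/∂w = x = 4
∂L/∂w = ∂L/∂y · ∂y/∂w = -6 × 4 = -24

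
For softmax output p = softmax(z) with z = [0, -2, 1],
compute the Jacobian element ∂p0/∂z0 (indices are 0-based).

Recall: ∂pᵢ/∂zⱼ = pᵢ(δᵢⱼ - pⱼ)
∂p0/∂z0 = 0.1922

p = softmax(z) = [0.2595, 0.03512, 0.7054]
p0 = 0.2595

∂p0/∂z0 = p0(1 - p0) = 0.2595 × (1 - 0.2595) = 0.1922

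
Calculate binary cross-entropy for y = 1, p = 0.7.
L = 0.3567

L = -1·log(0.7) - 0·log(0.3) = -log(0.7) = 0.3567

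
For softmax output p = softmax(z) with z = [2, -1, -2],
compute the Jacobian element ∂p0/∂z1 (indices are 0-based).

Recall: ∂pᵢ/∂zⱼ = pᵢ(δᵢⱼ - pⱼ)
∂p0/∂z1 = -0.04364

p = softmax(z) = [0.9362, 0.04661, 0.01715]
p0 = 0.9362, p1 = 0.04661

∂p0/∂z1 = -p0 × p1 = -0.9362 × 0.04661 = -0.04364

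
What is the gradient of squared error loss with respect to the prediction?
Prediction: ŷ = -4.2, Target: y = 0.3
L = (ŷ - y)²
∂L/∂ŷ = -9.0

∂L/∂ŷ = 2(ŷ - y) = 2(-4.2 - 0.3) = 2(-4.5) = -9.0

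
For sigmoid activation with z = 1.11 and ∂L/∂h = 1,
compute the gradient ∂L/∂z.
∂L/∂z = 0.1864

σ(1.11) = 0.7521
σ'(1.11) = σ(1.11)(1 - σ(1.11)) = 0.7521 × 0.2479 = 0.1864
∂L/∂z = ∂L/∂h · σ'(z) = 1 × 0.1864 = 0.1864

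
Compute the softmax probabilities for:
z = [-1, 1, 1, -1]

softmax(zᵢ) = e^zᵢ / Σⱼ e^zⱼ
p = [0.0596, 0.4404, 0.4404, 0.0596]

exp(z) = [0.3679, 2.718, 2.718, 0.3679]
Sum = 6.172
p = [0.0596, 0.4404, 0.4404, 0.0596]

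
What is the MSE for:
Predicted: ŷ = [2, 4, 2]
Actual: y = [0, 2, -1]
MSE = 5.667

MSE = (1/3)((2-0)² + (4-2)² + (2--1)²) = (1/3)(4 + 4 + 9) = 5.667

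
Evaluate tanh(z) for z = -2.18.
-0.9748

tanh(-2.18) = (e^(-2.18) - e^(2.18))/(e^(-2.18) + e^(2.18)) = -0.9748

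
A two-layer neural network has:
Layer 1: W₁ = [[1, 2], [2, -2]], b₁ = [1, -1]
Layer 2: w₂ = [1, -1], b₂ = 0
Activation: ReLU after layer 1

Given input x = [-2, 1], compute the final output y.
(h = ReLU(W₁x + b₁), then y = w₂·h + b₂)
y = 1

Layer 1 pre-activation: z₁ = [1, -7]
After ReLU: h = [1, 0]
Layer 2 output: y = 1×1 + -1×0 + 0 = 1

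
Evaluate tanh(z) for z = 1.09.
0.7969

tanh(1.09) = (e^(1.09) - e^(-1.09))/(e^(1.09) + e^(-1.09)) = 0.7969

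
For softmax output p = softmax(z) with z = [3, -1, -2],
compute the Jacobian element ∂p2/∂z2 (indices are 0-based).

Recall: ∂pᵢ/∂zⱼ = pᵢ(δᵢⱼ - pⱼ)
∂p2/∂z2 = 0.00653

p = softmax(z) = [0.9756, 0.01787, 0.006573]
p2 = 0.006573

∂p2/∂z2 = p2(1 - p2) = 0.006573 × (1 - 0.006573) = 0.00653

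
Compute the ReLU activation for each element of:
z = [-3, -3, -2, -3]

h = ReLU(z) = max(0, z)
h = [0, 0, 0, 0]

ReLU applied element-wise: max(0,-3)=0, max(0,-3)=0, max(0,-2)=0, max(0,-3)=0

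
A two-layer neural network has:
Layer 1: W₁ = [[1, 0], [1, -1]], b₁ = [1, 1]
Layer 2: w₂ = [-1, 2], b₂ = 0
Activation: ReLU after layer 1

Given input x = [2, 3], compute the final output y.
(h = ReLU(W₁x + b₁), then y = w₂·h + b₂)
y = -3

Layer 1 pre-activation: z₁ = [3, 0]
After ReLU: h = [3, 0]
Layer 2 output: y = -1×3 + 2×0 + 0 = -3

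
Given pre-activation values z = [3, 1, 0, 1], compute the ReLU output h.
h = [3, 1, 0, 1]

ReLU applied element-wise: max(0,3)=3, max(0,1)=1, max(0,0)=0, max(0,1)=1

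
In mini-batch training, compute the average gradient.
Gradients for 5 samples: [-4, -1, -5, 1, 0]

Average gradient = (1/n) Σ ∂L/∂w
Average gradient = -1.8

Average = (1/5)(-4 + -1 + -5 + 1 + 0) = -9/5 = -1.8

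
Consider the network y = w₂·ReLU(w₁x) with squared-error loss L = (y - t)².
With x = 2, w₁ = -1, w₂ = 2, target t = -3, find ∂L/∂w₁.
∂L/∂w₁ = 0

Forward pass:
z = w₁x = -1×2 = -2
h = ReLU(-2) = 0
y = w₂h = 2×0 = 0

Backward pass:
∂L/∂y = 2(y - t) = 2(0 - -3) = 6
∂y/∂h = w₂ = 2
∂h/∂z = 0 (ReLU derivative)
∂z/∂w₁ = x = 2

∂L/∂w₁ = 6 × 2 × 0 × 2 = 0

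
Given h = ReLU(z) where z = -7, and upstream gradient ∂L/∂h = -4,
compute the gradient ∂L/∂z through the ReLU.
∂L/∂z = 0

h = ReLU(-7) = 0
Since z < 0: ∂h/∂z = 0
∂L/∂z = ∂L/∂h · ∂h/∂z = -4 × 0 = 0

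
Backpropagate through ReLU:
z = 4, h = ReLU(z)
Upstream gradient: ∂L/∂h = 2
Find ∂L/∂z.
∂L/∂z = 2

h = ReLU(4) = 4
Since z > 0: ∂h/∂z = 1
∂L/∂z = ∂L/∂h · ∂h/∂z = 2 × 1 = 2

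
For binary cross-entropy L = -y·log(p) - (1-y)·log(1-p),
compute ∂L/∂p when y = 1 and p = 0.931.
∂L/∂p = -1.074

∂L/∂p = -y/p + (1-y)/(1-p) = -1/0.931 + 0 = -1.074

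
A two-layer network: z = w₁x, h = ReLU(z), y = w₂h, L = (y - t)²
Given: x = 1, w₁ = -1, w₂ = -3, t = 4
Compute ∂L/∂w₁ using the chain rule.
∂L/∂w₁ = 0

Forward pass:
z = w₁x = -1×1 = -1
h = ReLU(-1) = 0
y = w₂h = -3×0 = 0

Backward pass:
∂L/∂y = 2(y - t) = 2(0 - 4) = -8
∂y/∂h = w₂ = -3
∂h/∂z = 0 (ReLU derivative)
∂z/∂w₁ = x = 1

∂L/∂w₁ = -8 × -3 × 0 × 1 = 0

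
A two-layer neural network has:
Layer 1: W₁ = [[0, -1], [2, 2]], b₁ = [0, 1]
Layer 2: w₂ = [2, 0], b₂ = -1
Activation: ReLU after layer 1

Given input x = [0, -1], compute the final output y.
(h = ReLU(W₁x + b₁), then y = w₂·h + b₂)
y = 1

Layer 1 pre-activation: z₁ = [1, -1]
After ReLU: h = [1, 0]
Layer 2 output: y = 2×1 + 0×0 + -1 = 1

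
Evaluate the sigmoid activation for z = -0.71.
0.3296

sigmoid(-0.71) = 1/(1 + e^(0.71)) = 1/(1 + 2.034) = 0.3296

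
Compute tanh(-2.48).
-0.9861

tanh(-2.48) = (e^(-2.48) - e^(2.48))/(e^(-2.48) + e^(2.48)) = -0.9861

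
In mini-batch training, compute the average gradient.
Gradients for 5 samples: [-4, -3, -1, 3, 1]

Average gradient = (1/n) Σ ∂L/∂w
Average gradient = -0.8

Average = (1/5)(-4 + -3 + -1 + 3 + 1) = -4/5 = -0.8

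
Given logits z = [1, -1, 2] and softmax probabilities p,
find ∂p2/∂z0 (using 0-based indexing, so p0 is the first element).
∂p2/∂z0 = -0.183

p = softmax(z) = [0.2595, 0.03512, 0.7054]
p2 = 0.7054, p0 = 0.2595

∂p2/∂z0 = -p2 × p0 = -0.7054 × 0.2595 = -0.183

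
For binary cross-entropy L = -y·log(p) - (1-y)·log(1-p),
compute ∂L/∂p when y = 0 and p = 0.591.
∂L/∂p = 2.445

∂L/∂p = -y/p + (1-y)/(1-p) = 0 + 1/0.409 = 2.445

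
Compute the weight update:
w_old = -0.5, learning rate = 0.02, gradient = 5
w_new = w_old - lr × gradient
w_new = -0.6

w_new = w - η·∂L/∂w = -0.5 - 0.02×(5) = -0.5 - (0.1) = -0.6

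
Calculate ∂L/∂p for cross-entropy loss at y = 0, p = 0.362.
∂L/∂p = 1.567

∂L/∂p = -y/p + (1-y)/(1-p) = 0 + 1/0.638 = 1.567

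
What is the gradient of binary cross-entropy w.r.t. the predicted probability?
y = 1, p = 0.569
∂L/∂p = -1.757

∂L/∂p = -y/p + (1-y)/(1-p) = -1/0.569 + 0 = -1.757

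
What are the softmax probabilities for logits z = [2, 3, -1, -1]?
p = [0.2619, 0.712, 0.013, 0.013]

exp(z) = [7.389, 20.09, 0.3679, 0.3679]
Sum = 28.21
p = [0.2619, 0.712, 0.013, 0.013]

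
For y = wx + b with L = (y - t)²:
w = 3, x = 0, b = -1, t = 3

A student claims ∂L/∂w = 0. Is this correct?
Correct

y = (3)(0) + -1 = -1
∂L/∂y = 2(y - t) = 2(-1 - 3) = -8
∂y/∂w = x = 0
∂L/∂w = -8 × 0 = 0

Claimed value: 0
Correct: The correct gradient is 0.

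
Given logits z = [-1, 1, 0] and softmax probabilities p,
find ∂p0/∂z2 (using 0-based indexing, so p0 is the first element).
∂p0/∂z2 = -0.02203

p = softmax(z) = [0.09003, 0.6652, 0.2447]
p0 = 0.09003, p2 = 0.2447

∂p0/∂z2 = -p0 × p2 = -0.09003 × 0.2447 = -0.02203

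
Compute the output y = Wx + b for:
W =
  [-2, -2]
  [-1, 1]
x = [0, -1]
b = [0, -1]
y = [2, -2]

Wx = [-2×0 + -2×-1, -1×0 + 1×-1]
   = [2, -1]
y = Wx + b = [2 + 0, -1 + -1] = [2, -2]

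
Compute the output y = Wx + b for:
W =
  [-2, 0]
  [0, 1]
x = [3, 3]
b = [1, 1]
y = [-5, 4]

Wx = [-2×3 + 0×3, 0×3 + 1×3]
   = [-6, 3]
y = Wx + b = [-6 + 1, 3 + 1] = [-5, 4]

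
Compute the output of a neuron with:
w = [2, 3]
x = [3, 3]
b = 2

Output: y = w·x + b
y = 17

y = (2)(3) + (3)(3) + 2 = 17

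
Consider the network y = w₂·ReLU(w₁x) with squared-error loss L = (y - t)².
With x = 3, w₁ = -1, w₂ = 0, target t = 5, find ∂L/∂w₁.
∂L/∂w₁ = 0

Forward pass:
z = w₁x = -1×3 = -3
h = ReLU(-3) = 0
y = w₂h = 0×0 = 0

Backward pass:
∂L/∂y = 2(y - t) = 2(0 - 5) = -10
∂y/∂h = w₂ = 0
∂h/∂z = 0 (ReLU derivative)
∂z/∂w₁ = x = 3

∂L/∂w₁ = -10 × 0 × 0 × 3 = 0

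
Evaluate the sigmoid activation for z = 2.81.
0.9432

sigmoid(2.81) = 1/(1 + e^(-2.81)) = 1/(1 + 0.0602) = 0.9432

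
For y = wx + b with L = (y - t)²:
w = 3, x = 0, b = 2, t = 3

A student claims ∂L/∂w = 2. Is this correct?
Incorrect

y = (3)(0) + 2 = 2
∂L/∂y = 2(y - t) = 2(2 - 3) = -2
∂y/∂w = x = 0
∂L/∂w = -2 × 0 = 0

Claimed value: 2
Incorrect: The correct gradient is 0.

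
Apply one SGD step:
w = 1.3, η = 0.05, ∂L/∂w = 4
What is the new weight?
w_new = 1.1

w_new = w - η·∂L/∂w = 1.3 - 0.05×(4) = 1.3 - (0.2) = 1.1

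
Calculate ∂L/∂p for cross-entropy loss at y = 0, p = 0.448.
∂L/∂p = 1.812

∂L/∂p = -y/p + (1-y)/(1-p) = 0 + 1/0.552 = 1.812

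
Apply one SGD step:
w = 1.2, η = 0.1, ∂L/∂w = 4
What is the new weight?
w_new = 0.8

w_new = w - η·∂L/∂w = 1.2 - 0.1×(4) = 1.2 - (0.4) = 0.8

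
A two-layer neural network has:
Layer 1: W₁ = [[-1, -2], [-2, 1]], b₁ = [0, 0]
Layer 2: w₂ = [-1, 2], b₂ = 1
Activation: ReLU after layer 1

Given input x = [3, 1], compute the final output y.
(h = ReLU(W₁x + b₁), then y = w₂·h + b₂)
y = 1

Layer 1 pre-activation: z₁ = [-5, -5]
After ReLU: h = [0, 0]
Layer 2 output: y = -1×0 + 2×0 + 1 = 1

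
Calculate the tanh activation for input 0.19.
0.1877

tanh(0.19) = (e^(0.19) - e^(-0.19))/(e^(0.19) + e^(-0.19)) = 0.1877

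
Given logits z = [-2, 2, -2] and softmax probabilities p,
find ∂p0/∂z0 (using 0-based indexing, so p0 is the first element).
∂p0/∂z0 = 0.01736

p = softmax(z) = [0.01767, 0.9647, 0.01767]
p0 = 0.01767

∂p0/∂z0 = p0(1 - p0) = 0.01767 × (1 - 0.01767) = 0.01736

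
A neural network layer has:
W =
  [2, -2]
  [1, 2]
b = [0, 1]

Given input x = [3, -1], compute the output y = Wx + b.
y = [8, 2]

Wx = [2×3 + -2×-1, 1×3 + 2×-1]
   = [8, 1]
y = Wx + b = [8 + 0, 1 + 1] = [8, 2]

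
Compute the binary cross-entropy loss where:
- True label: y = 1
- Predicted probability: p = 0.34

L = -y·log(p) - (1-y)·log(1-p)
L = 1.079

L = -1·log(0.34) - 0·log(0.66) = -log(0.34) = 1.079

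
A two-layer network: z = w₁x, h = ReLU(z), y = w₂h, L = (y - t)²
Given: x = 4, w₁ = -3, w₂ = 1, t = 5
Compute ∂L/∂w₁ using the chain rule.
∂L/∂w₁ = 0

Forward pass:
z = w₁x = -3×4 = -12
h = ReLU(-12) = 0
y = w₂h = 1×0 = 0

Backward pass:
∂L/∂y = 2(y - t) = 2(0 - 5) = -10
∂y/∂h = w₂ = 1
∂h/∂z = 0 (ReLU derivative)
∂z/∂w₁ = x = 4

∂L/∂w₁ = -10 × 1 × 0 × 4 = 0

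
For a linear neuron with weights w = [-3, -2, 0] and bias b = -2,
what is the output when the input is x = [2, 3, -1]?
y = -14

y = (-3)(2) + (-2)(3) + (0)(-1) + -2 = -14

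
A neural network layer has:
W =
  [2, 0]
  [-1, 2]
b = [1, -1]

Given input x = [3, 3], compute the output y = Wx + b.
y = [7, 2]

Wx = [2×3 + 0×3, -1×3 + 2×3]
   = [6, 3]
y = Wx + b = [6 + 1, 3 + -1] = [7, 2]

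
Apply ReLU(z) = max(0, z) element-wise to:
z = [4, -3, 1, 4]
h = [4, 0, 1, 4]

ReLU applied element-wise: max(0,4)=4, max(0,-3)=0, max(0,1)=1, max(0,4)=4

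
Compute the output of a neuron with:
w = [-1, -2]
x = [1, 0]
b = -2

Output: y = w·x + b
y = -3

y = (-1)(1) + (-2)(0) + -2 = -3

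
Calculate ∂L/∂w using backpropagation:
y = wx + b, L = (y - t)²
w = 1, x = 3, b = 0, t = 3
∂L/∂w = 0

y = wx + b = (1)(3) + 0 = 3
∂L/∂y = 2(y - t) = 2(3 - 3) = 0
∂y/∂w = x = 3
∂L/∂w = ∂L/∂y · ∂y/∂w = 0 × 3 = 0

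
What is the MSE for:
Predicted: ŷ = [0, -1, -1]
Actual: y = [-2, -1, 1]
MSE = 2.667

MSE = (1/3)((0--2)² + (-1--1)² + (-1-1)²) = (1/3)(4 + 0 + 4) = 2.667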